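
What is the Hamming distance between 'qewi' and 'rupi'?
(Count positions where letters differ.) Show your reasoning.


Alignment:
Position 1: 'q' vs 'r' = DIFFER
Position 2: 'e' vs 'u' = DIFFER
Position 3: 'w' vs 'p' = DIFFER
Position 4: 'i' vs 'i' = match
Total differences: 3

3


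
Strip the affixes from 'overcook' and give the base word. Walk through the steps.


Remove prefix 'over' from 'overcook' to get root 'cook'.

cook


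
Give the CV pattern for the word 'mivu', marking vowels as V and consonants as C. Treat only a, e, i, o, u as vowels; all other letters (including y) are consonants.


Letter mapping: m = C, i = V, v = C, u = V.

CVCV


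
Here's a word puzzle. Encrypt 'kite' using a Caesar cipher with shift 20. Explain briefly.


Shift each letter by 20: k -> e, i -> c, t -> n, e -> y. Result: 'ecny'.

ecny


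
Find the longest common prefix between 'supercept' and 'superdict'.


Compare from the start: 5 characters match: 'super'. Mismatch at position 6: 'c' vs 'd'.

super


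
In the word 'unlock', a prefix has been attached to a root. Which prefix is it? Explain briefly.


The word 'unlock' = 'un' (prefix) + 'lock' (root). The prefix is 'un'.

un


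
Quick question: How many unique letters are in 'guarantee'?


Unique letters in 'guarantee': {a, e, g, n, r, t, u} = 7 distinct letters.

7


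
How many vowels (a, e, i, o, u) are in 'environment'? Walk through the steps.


Vowels in 'environment': e, i, o, e = 4 vowels.

4


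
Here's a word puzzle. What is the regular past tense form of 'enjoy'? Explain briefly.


Apply rule: Add -ed. 'enjoy' becomes 'enjoyed'.

enjoyed


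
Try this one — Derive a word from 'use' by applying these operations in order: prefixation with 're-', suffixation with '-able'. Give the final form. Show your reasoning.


Step 1: Add prefix 're-' to 'use' = 'reuse'
Step 2: Add suffix '-able' to 'reuse' = 'reusable'

reusable


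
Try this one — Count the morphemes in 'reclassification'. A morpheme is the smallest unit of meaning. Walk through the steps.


Decomposition: re- (prefix) + class (root) + -ify (suffix) + -ation (suffix) = 4 morpheme(s)

4 morphemes


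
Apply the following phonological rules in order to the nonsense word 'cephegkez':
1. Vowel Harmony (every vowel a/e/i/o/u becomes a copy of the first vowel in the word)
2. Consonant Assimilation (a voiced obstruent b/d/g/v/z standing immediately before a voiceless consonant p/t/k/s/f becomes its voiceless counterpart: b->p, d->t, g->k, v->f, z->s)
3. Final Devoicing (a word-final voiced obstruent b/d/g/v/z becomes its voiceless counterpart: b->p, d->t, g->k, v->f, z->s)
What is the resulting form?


Starting form: 'cephegkez'
Rule 1: Vowel Harmony: all vowels already match. No change.
Rule 2: Consonant Assimilation: voiced obstruent before voiceless consonant becomes voiceless ('gk' -> 'kk'). 'cephegkez' -> 'cephekkez'
Rule 3: Final Devoicing: word-final voiced obstruent 'z' becomes voiceless 's'. 'cephekkez' -> 'cephekkes'
Final form: 'cephekkes'

cephekkes


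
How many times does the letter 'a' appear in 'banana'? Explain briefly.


Letter 'a' in 'banana': found at position(s) 2, 4, 6 = 3 occurrence(s).

3


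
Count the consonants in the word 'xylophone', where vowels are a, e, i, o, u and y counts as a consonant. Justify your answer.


Consonants in 'xylophone': x, y, l, p, h, n = 6 consonants.

6


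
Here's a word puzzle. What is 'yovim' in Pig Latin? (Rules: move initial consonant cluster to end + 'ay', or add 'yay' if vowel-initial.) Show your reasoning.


'yovim': move consonant cluster 'y' to end and add 'ay': 'ovimyay'.

ovimyay


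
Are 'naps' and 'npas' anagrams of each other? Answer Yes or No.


Sorted letters of 'naps': 'anps'
Sorted letters of 'npas': 'anps'
They match.

Yes


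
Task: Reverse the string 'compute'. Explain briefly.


Reverse 'compute' character by character: 'etupmoc'.

etupmoc


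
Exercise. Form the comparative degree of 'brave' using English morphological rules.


Apply comparative formation (ends in e: add -r): 'brave' -> 'braver'.

braver


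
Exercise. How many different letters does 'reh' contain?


Unique letters in 'reh': {e, h, r} = 3 distinct letters.

3


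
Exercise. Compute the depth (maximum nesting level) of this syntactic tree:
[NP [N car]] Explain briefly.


Count bracket nesting levels:
'[' at pos 0: depth = 1
'[' at pos 4: depth = 2
Maximum depth reached: 2

2


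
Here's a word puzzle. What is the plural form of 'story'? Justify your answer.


Apply rule: Change -y to -ies (consonant + y). 'story' becomes 'stories'.

stories


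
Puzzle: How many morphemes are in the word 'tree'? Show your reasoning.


Decomposition: tree (free morpheme) = 1 morpheme(s)

1 morphemes


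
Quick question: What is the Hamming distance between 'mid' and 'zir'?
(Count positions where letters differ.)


Alignment:
Position 1: 'm' vs 'z' = DIFFER
Position 2: 'i' vs 'i' = match
Position 3: 'd' vs 'r' = DIFFER
Total differences: 2

2


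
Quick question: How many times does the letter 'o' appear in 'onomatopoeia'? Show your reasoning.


Letter 'o' in 'onomatopoeia': found at position(s) 1, 3, 7, 9 = 4 occurrence(s).

4


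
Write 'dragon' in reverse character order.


Reverse 'dragon' character by character: 'nogard'.

nogard


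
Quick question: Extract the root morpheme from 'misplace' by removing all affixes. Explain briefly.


Remove prefix 'mis' from 'misplace' to get root 'place'.

place


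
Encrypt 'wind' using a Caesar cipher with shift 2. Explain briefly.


Shift each letter by 2: w -> y, i -> k, n -> p, d -> f. Result: 'ykpf'.

ykpf


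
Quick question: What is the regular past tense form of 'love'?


Apply rule: Add -d (word ends in -e). 'love' becomes 'loved'.

loved


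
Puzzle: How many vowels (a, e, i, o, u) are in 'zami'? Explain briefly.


Vowels in 'zami': a, i = 2 vowels.

2


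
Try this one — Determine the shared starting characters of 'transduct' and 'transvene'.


Compare from the start: 5 characters match: 'trans'. Mismatch at position 6: 'd' vs 'v'.

trans


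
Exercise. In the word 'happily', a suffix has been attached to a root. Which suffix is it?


The word 'happily' = 'happy' (root) + '-ly' (suffix). The suffix is '-ly'.

ly


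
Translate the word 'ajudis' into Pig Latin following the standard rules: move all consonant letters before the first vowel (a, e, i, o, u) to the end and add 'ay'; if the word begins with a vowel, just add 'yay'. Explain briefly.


'ajudis' starts with a vowel, so add 'yay': 'ajudisyay'.

ajudisyay


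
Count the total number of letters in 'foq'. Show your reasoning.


Spell out 'foq' and number each letter: f(1), o(2), q(3). Total: 3 letters.

3


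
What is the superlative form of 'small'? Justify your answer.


Apply superlative formation (add -est): 'small' -> 'smallest'.

smallest


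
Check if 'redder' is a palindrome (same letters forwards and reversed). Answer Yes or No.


Forward: 'redder'
Reversed: 'redder'
They are identical.

Yes


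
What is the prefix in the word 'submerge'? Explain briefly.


The word 'submerge' = 'sub' (prefix) + 'merge' (root). The prefix is 'sub'.

sub


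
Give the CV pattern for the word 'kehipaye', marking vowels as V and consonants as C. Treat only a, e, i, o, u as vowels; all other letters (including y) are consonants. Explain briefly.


Letter mapping: k = C, e = V, h = C, i = V, p = C, a = V, y = C, e = V.

CVCVCVCV


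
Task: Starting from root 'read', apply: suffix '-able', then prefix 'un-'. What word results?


Step 1: Add suffix '-able' to 'read' = 'readable'
Step 2: Add prefix 'un-' to 'readable' = 'unreadable'

unreadable


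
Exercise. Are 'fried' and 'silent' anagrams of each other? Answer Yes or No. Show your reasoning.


Sorted letters of 'fried': 'defir'
Sorted letters of 'silent': 'eilnst'
They do not match.

No


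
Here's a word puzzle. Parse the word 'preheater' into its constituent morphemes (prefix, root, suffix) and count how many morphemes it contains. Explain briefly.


Step 1: Identify prefix: 'pre' (meaning: before)
Step 2: Identify root: 'heat'
Step 3: Identify suffix(es): 'er'
Decomposition: pre- (prefix: before) + heat (root) + -er (suffix: one who)
Total morphemes: 3

3 morphemes (pre- (prefix: before) + heat (root) + -er (suffix: one who))


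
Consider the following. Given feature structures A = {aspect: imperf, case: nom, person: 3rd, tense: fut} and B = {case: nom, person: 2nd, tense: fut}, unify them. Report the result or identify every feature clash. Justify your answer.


Compare features:
aspect: A=imperf vs B=_ -> unified: imperf
case: A=nom vs B=nom -> unified: nom
person: A=3rd vs B=2nd -> CLASH
tense: A=fut vs B=fut -> unified: fut
Clash detected on feature 'person' (3rd vs 2nd); unification fails.

CLASH on 'person' (3rd vs 2nd)


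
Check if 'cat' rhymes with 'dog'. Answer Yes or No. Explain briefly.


Rime (stressed vowel + following sounds) of 'cat': -at = /æt/
Rime of 'dog': -og = /ɒg/
/æt/ and /ɒg/ are different ending sounds, so the words do not rhyme.

No


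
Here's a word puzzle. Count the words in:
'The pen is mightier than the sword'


Split into words: The | pen | is | mightier | than | the | sword = 7 words.

7


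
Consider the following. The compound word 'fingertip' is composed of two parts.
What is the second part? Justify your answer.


Split 'fingertip' into 'finger' + 'tip'. The second part is 'tip'.

tip


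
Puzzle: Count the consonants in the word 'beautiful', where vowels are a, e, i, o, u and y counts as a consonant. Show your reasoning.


Consonants in 'beautiful': b, t, f, l = 4 consonants.

4


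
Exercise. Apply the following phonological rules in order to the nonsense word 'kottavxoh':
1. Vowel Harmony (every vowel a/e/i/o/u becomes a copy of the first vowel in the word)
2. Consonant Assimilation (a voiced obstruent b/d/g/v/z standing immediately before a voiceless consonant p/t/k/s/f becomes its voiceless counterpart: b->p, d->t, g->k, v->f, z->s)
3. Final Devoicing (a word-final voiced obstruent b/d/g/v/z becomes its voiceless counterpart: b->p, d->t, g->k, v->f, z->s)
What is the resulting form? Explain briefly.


Starting form: 'kottavxoh'
Rule 1: Vowel Harmony: all vowels become 'o' (matching first vowel). 'kottavxoh' -> 'kottovxoh'
Rule 2: Consonant Assimilation: no voiced obstruent (b/d/g/v/z) stands immediately before a voiceless consonant (p/t/k/s/f). No change.
Rule 3: Final Devoicing: final consonant 'h' is not one of the voiced obstruents b/d/g/v/z. No change.
Final form: 'kottovxoh'

kottovxoh


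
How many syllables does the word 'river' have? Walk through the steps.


Break 'river' into syllables: riv-er -> riv | er = 2 syllables

2 syllables


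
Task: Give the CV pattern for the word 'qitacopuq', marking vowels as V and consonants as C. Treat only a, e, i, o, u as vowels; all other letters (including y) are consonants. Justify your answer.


Letter mapping: q = C, i = V, t = C, a = V, c = C, o = V, p = C, u = V, q = C.

CVCVCVCVC


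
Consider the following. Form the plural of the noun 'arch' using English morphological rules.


Apply rule: Add -es (sibilant/fricative ending). 'arch' becomes 'arches'.

arches


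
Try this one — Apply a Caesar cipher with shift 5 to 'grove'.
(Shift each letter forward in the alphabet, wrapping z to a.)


Shift each letter by 5: g -> l, r -> w, o -> t, v -> a, e -> j. Result: 'lwtaj'.

lwtaj


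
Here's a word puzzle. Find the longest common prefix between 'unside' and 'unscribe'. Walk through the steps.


Compare from the start: 3 characters match: 'uns'. Mismatch at position 4: 'i' vs 'c'.

uns


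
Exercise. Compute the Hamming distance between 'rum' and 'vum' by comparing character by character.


Alignment:
Position 1: 'r' vs 'v' = DIFFER
Position 2: 'u' vs 'u' = match
Position 3: 'm' vs 'm' = match
Total differences: 1

1


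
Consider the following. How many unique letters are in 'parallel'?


Unique letters in 'parallel': {a, e, l, p, r} = 5 distinct letters.

5


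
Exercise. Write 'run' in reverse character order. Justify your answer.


Reverse 'run' character by character: 'nur'.

nur


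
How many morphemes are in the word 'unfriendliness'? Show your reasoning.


Decomposition: un- (prefix) + friend (root) + -ly (suffix) + -ness (suffix) = 4 morpheme(s)

4 morphemes


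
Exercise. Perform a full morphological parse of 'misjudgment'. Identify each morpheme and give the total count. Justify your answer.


Step 1: Identify prefix: 'mis' (meaning: wrongly)
Step 2: Identify root: 'judge'
Step 3: Identify suffix(es): 'ment'
Decomposition: mis- (prefix: wrongly) + judge (root) + -ment (suffix: action/result)
Total morphemes: 3

3 morphemes (mis- (prefix: wrongly) + judge (root) + -ment (suffix: action/result))


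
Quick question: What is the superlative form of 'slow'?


Apply superlative formation (add -est): 'slow' -> 'slowest'.

slowest


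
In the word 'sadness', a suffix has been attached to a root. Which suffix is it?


The word 'sadness' = 'sad' (root) + '-ness' (suffix). The suffix is '-ness'.

ness


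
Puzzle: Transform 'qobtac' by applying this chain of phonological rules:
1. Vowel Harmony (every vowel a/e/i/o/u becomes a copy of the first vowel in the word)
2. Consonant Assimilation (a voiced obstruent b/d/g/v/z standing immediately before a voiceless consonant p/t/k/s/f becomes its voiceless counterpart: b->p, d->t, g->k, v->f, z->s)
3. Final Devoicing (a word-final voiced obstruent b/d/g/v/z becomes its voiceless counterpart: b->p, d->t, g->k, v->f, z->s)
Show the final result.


Starting form: 'qobtac'
Rule 1: Vowel Harmony: all vowels become 'o' (matching first vowel). 'qobtac' -> 'qobtoc'
Rule 2: Consonant Assimilation: voiced obstruent before voiceless consonant becomes voiceless ('bt' -> 'pt'). 'qobtoc' -> 'qoptoc'
Rule 3: Final Devoicing: final consonant 'c' is not one of the voiced obstruents b/d/g/v/z. No change.
Final form: 'qoptoc'

qoptoc


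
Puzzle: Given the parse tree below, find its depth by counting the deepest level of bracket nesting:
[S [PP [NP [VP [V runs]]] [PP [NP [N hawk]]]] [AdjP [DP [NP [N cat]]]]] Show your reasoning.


Count bracket nesting levels:
'[' at pos 0: depth = 1
'[' at pos 3: depth = 2
'[' at pos 7: depth = 3
'[' at pos 11: depth = 4
'[' at pos 15: depth = 5
'[' at pos 26: depth = 3
'[' at pos 30: depth = 4
'[' at pos 34: depth = 5
'[' at pos 46: depth = 2
'[' at pos 52: depth = 3
'[' at pos 56: depth = 4
'[' at pos 60: depth = 5
Maximum depth reached: 5

5


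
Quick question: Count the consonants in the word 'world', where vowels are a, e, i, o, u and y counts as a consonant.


Consonants in 'world': w, r, l, d = 4 consonants.

4


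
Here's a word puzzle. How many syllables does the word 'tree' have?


Break 'tree' into syllables: tree -> tree = 1 syllable

1 syllable


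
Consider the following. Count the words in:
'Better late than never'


Split into words: Better | late | than | never = 4 words.

4


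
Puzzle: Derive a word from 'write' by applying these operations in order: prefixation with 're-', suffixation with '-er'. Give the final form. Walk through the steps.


Step 1: Add prefix 're-' to 'write' = 'rewrite'
Step 2: Add suffix '-er' to 'rewrite' = 'rewriter'

rewriter


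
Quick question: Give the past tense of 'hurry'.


Apply rule: Change -y to -ied. 'hurry' becomes 'hurried'.

hurried


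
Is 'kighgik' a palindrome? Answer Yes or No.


Forward: 'kighgik'
Reversed: 'kighgik'
They are identical.

Yes


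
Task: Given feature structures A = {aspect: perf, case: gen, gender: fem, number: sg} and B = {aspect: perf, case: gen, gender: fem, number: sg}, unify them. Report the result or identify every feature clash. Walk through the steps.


Compare features:
aspect: A=perf vs B=perf -> unified: perf
case: A=gen vs B=gen -> unified: gen
gender: A=fem vs B=fem -> unified: fem
number: A=sg vs B=sg -> unified: sg
No clashes found.

Unified: {aspect: perf, case: gen, gender: fem, number: sg}


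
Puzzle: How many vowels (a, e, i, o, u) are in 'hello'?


Vowels in 'hello': e, o = 2 vowels.

2


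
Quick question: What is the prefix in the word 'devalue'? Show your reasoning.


The word 'devalue' = 'de' (prefix) + 'value' (root). The prefix is 'de'.

de


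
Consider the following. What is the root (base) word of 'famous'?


Remove suffix '-ous' from 'famous' to get root 'fame'.

fame


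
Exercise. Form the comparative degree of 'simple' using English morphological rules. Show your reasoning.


Apply comparative formation (ends in e: add -r): 'simple' -> 'simpler'.

simpler


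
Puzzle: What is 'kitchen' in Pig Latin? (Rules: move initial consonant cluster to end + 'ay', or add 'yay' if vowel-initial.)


'kitchen': move consonant cluster 'k' to end and add 'ay': 'itchenkay'.

itchenkay


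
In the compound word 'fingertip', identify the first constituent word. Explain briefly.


Split 'fingertip' into 'finger' + 'tip'. The first part is 'finger'.

finger


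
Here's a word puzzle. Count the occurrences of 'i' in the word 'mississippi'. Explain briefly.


Letter 'i' in 'mississippi': found at position(s) 2, 5, 8, 11 = 4 occurrence(s).

4


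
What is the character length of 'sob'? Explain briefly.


Spell out 'sob' and number each letter: s(1), o(2), b(3). Total: 3 letters.

3


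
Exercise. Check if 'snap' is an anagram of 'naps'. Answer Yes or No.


Sorted letters of 'snap': 'anps'
Sorted letters of 'naps': 'anps'
They match.

Yes


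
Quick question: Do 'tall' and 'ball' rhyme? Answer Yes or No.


Rime (stressed vowel + following sounds) of 'tall': -all = /ɔːl/
Rime of 'ball': -all = /ɔːl/
/ɔːl/ and /ɔːl/ are the same ending sound, so the words rhyme.

Yes


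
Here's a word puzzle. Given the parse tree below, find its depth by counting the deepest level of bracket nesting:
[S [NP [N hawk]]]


Count bracket nesting levels:
'[' at pos 0: depth = 1
'[' at pos 3: depth = 2
'[' at pos 7: depth = 3
Maximum depth reached: 3

3


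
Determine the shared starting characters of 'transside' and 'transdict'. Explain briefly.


Compare from the start: 5 characters match: 'trans'. Mismatch at position 6: 's' vs 'd'.

trans


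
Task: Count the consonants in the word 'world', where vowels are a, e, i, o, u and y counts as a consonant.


Consonants in 'world': w, r, l, d = 4 consonants.

4


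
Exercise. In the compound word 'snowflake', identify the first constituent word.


Split 'snowflake' into 'snow' + 'flake'. The first part is 'snow'.

snow


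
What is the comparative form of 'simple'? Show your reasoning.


Apply comparative formation (ends in e: add -r): 'simple' -> 'simpler'.

simpler


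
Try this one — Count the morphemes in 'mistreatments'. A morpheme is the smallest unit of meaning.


Decomposition: mis- (prefix) + treat (root) + -ment (suffix) + -s (plural) = 4 morpheme(s)

4 morphemes


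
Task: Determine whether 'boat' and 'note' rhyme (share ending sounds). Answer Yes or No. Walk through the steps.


Rime (stressed vowel + following sounds) of 'boat': -oat = /oʊt/
Rime of 'note': -ote = /oʊt/
/oʊt/ and /oʊt/ are the same ending sound, so the words rhyme.

Yes


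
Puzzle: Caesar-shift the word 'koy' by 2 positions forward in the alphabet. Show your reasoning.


Shift each letter by 2: k -> m, o -> q, y -> a. Result: 'mqa'.

mqa


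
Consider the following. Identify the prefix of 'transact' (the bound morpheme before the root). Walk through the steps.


The word 'transact' = 'trans' (prefix) + 'act' (root). The prefix is 'trans'.

trans


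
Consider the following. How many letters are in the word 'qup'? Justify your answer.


Spell out 'qup' and number each letter: q(1), u(2), p(3). Total: 3 letters.

3


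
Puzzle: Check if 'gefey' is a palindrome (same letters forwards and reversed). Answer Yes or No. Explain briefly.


Forward: 'gefey'
Reversed: 'yefeg'
They differ.

No


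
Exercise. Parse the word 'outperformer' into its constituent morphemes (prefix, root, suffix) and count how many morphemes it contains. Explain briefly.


Step 1: Identify prefix: 'out' (meaning: surpass)
Step 2: Identify root: 'perform'
Step 3: Identify suffix(es): 'er'
Decomposition: out- (prefix: surpass) + perform (root) + -er (suffix: one who)
Total morphemes: 3

3 morphemes (out- (prefix: surpass) + perform (root) + -er (suffix: one who))


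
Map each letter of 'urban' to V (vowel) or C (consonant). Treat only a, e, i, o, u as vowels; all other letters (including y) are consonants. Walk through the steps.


Letter mapping: u = V, r = C, b = C, a = V, n = C.

VCCVC


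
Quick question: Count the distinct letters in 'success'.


Unique letters in 'success': {c, e, s, u} = 4 distinct letters.

4


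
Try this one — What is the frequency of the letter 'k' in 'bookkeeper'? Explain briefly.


Letter 'k' in 'bookkeeper': found at position(s) 4, 5 = 2 occurrence(s).

2


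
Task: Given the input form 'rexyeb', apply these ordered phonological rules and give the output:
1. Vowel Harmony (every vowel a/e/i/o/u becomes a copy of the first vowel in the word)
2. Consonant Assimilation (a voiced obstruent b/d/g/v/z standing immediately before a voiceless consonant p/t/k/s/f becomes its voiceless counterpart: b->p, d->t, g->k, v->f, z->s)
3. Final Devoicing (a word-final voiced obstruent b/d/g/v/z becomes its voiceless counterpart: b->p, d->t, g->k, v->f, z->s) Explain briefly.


Starting form: 'rexyeb'
Rule 1: Vowel Harmony: all vowels already match. No change.
Rule 2: Consonant Assimilation: no voiced obstruent (b/d/g/v/z) stands immediately before a voiceless consonant (p/t/k/s/f). No change.
Rule 3: Final Devoicing: word-final voiced obstruent 'b' becomes voiceless 'p'. 'rexyeb' -> 'rexyep'
Final form: 'rexyep'

rexyep


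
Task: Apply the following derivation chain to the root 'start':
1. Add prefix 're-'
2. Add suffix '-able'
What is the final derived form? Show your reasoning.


Step 1: Add prefix 're-' to 'start' = 'restart'
Step 2: Add suffix '-able' to 'restart' = 'restartable'

restartable


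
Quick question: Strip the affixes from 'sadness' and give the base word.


Remove suffix '-ness' from 'sadness' to get root 'sad'.

sad


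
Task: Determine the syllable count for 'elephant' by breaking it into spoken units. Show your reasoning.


Break 'elephant' into syllables: el-e-phant -> el | e | phant = 3 syllables

3 syllables


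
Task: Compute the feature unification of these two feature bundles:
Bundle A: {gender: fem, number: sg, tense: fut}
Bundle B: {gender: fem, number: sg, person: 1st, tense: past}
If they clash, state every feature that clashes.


Compare features:
gender: A=fem vs B=fem -> unified: fem
number: A=sg vs B=sg -> unified: sg
person: A=_ vs B=1st -> unified: 1st
tense: A=fut vs B=past -> CLASH
Clash detected on feature 'tense' (fut vs past); unification fails.

CLASH on 'tense' (fut vs past)


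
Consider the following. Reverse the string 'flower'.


Reverse 'flower' character by character: 'rewolf'.

rewolf


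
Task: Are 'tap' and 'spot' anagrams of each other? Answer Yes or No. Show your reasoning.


Sorted letters of 'tap': 'apt'
Sorted letters of 'spot': 'opst'
They do not match.

No


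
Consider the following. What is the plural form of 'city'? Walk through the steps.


Apply rule: Change -y to -ies (consonant + y). 'city' becomes 'cities'.

cities


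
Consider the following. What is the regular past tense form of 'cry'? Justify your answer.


Apply rule: Change -y to -ied. 'cry' becomes 'cried'.

cried


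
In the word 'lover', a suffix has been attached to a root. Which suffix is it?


The word 'lover' = 'love' (root) + '-er' (suffix). The suffix is '-er'.

er


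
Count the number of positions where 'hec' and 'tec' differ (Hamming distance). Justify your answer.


Alignment:
Position 1: 'h' vs 't' = DIFFER
Position 2: 'e' vs 'e' = match
Position 3: 'c' vs 'c' = match
Total differences: 1

1


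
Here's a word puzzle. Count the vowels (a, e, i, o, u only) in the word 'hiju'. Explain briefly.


Vowels in 'hiju': i, u = 2 vowels.

2


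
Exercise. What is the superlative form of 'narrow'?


Apply superlative formation (add -est): 'narrow' -> 'narrowest'.

narrowest


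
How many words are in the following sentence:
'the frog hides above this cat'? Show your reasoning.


Split into words: the | frog | hides | above | this | cat = 6 words.

6


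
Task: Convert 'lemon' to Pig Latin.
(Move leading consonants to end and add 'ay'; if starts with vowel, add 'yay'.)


'lemon': move consonant cluster 'l' to end and add 'ay': 'emonlay'.

emonlay


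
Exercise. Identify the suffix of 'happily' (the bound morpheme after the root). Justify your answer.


The word 'happily' = 'happy' (root) + '-ly' (suffix). The suffix is '-ly'.

ly


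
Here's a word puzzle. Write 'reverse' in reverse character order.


Reverse 'reverse' character by character: 'esrever'.

esrever


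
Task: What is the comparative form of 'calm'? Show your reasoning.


Apply comparative formation (add -er): 'calm' -> 'calmer'.

calmer


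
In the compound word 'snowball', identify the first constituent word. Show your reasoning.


Split 'snowball' into 'snow' + 'ball'. The first part is 'snow'.

snow


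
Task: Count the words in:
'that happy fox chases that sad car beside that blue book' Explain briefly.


Split into words: that | happy | fox | chases | that | sad | car | beside | that | blue | book = 11 words.

11


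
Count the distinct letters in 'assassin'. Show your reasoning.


Unique letters in 'assassin': {a, i, n, s} = 4 distinct letters.

4


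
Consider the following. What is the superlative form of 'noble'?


Apply superlative formation (ends in e: add -st): 'noble' -> 'noblest'.

noblest


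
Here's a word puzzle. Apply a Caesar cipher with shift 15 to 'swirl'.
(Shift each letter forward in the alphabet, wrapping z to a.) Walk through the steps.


Shift each letter by 15: s -> h, w -> l, i -> x, r -> g, l -> a. Result: 'hlxga'.

hlxga


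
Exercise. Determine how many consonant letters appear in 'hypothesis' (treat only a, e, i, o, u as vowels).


Consonants in 'hypothesis': h, y, p, t, h, s, s = 7 consonants.

7


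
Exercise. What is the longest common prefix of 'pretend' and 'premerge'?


Compare from the start: 3 characters match: 'pre'. Mismatch at position 4: 't' vs 'm'.

pre


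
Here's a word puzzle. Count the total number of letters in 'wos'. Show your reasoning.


Spell out 'wos' and number each letter: w(1), o(2), s(3). Total: 3 letters.

3


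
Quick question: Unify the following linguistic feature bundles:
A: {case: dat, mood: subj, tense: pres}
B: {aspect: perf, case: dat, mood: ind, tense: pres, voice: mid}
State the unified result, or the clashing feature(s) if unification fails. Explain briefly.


Compare features:
aspect: A=_ vs B=perf -> unified: perf
case: A=dat vs B=dat -> unified: dat
mood: A=subj vs B=ind -> CLASH
tense: A=pres vs B=pres -> unified: pres
voice: A=_ vs B=mid -> unified: mid
Clash detected on feature 'mood' (subj vs ind); unification fails.

CLASH on 'mood' (subj vs ind)


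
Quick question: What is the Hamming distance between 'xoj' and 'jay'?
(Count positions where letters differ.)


Alignment:
Position 1: 'x' vs 'j' = DIFFER
Position 2: 'o' vs 'a' = DIFFER
Position 3: 'j' vs 'y' = DIFFER
Total differences: 3

3


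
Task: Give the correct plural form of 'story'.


Apply rule: Change -y to -ies (consonant + y). 'story' becomes 'stories'.

stories


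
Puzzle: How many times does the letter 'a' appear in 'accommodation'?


Letter 'a' in 'accommodation': found at position(s) 1, 9 = 2 occurrence(s).

2


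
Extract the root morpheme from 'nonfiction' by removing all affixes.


Remove prefix 'non' from 'nonfiction' to get root 'fiction'.

fiction


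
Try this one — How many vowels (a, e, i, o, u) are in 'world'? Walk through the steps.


Vowels in 'world': o = 1 vowels.

1


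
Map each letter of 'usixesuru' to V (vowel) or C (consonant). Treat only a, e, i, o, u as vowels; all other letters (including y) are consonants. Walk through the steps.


Letter mapping: u = V, s = C, i = V, x = C, e = V, s = C, u = V, r = C, u = V.

VCVCVCVCV


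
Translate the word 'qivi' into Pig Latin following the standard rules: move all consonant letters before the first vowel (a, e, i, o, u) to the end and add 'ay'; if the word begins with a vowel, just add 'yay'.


'qivi': move consonant cluster 'q' to end and add 'ay': 'iviqay'.

iviqay


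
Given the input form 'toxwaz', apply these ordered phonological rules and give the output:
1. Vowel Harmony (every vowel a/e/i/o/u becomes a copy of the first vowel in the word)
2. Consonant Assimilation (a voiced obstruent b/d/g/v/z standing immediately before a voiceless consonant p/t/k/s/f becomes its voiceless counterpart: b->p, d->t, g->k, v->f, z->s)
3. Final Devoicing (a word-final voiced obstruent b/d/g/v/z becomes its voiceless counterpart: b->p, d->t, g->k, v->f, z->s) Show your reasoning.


Starting form: 'toxwaz'
Rule 1: Vowel Harmony: all vowels become 'o' (matching first vowel). 'toxwaz' -> 'toxwoz'
Rule 2: Consonant Assimilation: no voiced obstruent (b/d/g/v/z) stands immediately before a voiceless consonant (p/t/k/s/f). No change.
Rule 3: Final Devoicing: word-final voiced obstruent 'z' becomes voiceless 's'. 'toxwoz' -> 'toxwos'
Final form: 'toxwos'

toxwos


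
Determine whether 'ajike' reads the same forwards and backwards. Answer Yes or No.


Forward: 'ajike'
Reversed: 'ekija'
They differ.

No


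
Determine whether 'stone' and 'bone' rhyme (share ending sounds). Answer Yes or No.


Rime (stressed vowel + following sounds) of 'stone': -one = /oʊn/
Rime of 'bone': -one = /oʊn/
/oʊn/ and /oʊn/ are the same ending sound, so the words rhyme.

Yes


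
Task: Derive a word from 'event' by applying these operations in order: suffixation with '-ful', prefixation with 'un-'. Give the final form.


Step 1: Add suffix '-ful' to 'event' = 'eventful'
Step 2: Add prefix 'un-' to 'eventful' = 'uneventful'

uneventful


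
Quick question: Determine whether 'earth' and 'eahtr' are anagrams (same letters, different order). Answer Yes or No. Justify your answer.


Sorted letters of 'earth': 'aehrt'
Sorted letters of 'eahtr': 'aehrt'
They match.

Yes


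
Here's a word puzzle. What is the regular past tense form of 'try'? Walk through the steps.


Apply rule: Change -y to -ied. 'try' becomes 'tried'.

tried


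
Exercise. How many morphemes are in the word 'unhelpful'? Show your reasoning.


Decomposition: un- (prefix) + help (root) + -ful (suffix) = 3 morpheme(s)

3 morphemes


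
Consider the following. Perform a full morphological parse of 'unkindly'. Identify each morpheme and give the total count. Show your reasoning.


Step 1: Identify prefix: 'un' (meaning: not/reverse)
Step 2: Identify root: 'kind'
Step 3: Identify suffix(es): 'ly'
Decomposition: un- (prefix: not/reverse) + kind (root) + -ly (suffix: in manner of)
Total morphemes: 3

3 morphemes (un- (prefix: not/reverse) + kind (root) + -ly (suffix: in manner of))


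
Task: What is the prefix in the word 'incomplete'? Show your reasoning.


The word 'incomplete' = 'in' (prefix) + 'complete' (root). The prefix is 'in'.

in


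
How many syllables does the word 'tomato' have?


Break 'tomato' into syllables: to-ma-to -> to | ma | to = 3 syllables

3 syllables


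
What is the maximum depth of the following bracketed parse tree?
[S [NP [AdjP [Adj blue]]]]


Count bracket nesting levels:
'[' at pos 0: depth = 1
'[' at pos 3: depth = 2
'[' at pos 7: depth = 3
'[' at pos 13: depth = 4
Maximum depth reached: 4

4


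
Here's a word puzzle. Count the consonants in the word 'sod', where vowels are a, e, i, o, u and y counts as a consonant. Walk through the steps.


Consonants in 'sod': s, d = 2 consonants.

2


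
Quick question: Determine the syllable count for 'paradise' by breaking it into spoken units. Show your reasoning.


Break 'paradise' into syllables: par-a-dise -> par | a | dise = 3 syllables

3 syllables


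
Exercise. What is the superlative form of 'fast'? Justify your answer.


Apply superlative formation (add -est): 'fast' -> 'fastest'.

fastest


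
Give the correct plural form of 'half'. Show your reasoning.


Apply rule: Change -f to -ves. 'half' becomes 'halves'.

halves


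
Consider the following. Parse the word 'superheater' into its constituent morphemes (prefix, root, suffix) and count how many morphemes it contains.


Step 1: Identify prefix: 'super' (meaning: above)
Step 2: Identify root: 'heat'
Step 3: Identify suffix(es): 'er'
Decomposition: super- (prefix: above) + heat (root) + -er (suffix: one who)
Total morphemes: 3

3 morphemes (super- (prefix: above) + heat (root) + -er (suffix: one who))


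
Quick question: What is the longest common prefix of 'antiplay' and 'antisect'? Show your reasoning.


Compare from the start: 4 characters match: 'anti'. Mismatch at position 5: 'p' vs 's'.

anti


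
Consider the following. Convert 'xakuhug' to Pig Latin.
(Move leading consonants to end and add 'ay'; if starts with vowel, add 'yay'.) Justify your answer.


'xakuhug': move consonant cluster 'x' to end and add 'ay': 'akuhugxay'.

akuhugxay


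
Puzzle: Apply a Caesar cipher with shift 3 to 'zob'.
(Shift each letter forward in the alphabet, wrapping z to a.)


Shift each letter by 3: z -> c, o -> r, b -> e. Result: 'cre'.

cre


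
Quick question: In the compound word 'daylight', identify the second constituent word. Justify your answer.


Split 'daylight' into 'day' + 'light'. The second part is 'light'.

light


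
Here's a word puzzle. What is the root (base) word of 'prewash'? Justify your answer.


Remove prefix 'pre' from 'prewash' to get root 'wash'.

wash


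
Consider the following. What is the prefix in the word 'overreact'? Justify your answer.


The word 'overreact' = 'over' (prefix) + 'react' (root). The prefix is 'over'.

over


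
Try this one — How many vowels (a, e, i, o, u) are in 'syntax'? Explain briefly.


Vowels in 'syntax': a = 1 vowels.

1


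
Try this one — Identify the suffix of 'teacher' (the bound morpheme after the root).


The word 'teacher' = 'teach' (root) + '-er' (suffix). The suffix is '-er'.

er


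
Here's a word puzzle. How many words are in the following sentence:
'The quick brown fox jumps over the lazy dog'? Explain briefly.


Split into words: The | quick | brown | fox | jumps | over | the | lazy | dog = 9 words.

9


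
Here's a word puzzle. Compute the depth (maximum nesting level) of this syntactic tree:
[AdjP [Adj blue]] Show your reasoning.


Count bracket nesting levels:
'[' at pos 0: depth = 1
'[' at pos 6: depth = 2
Maximum depth reached: 2

2


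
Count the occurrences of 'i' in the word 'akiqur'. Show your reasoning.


Letter 'i' in 'akiqur': found at position(s) 3 = 1 occurrence(s).

1


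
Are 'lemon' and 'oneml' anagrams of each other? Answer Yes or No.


Sorted letters of 'lemon': 'elmno'
Sorted letters of 'oneml': 'elmno'
They match.

Yes


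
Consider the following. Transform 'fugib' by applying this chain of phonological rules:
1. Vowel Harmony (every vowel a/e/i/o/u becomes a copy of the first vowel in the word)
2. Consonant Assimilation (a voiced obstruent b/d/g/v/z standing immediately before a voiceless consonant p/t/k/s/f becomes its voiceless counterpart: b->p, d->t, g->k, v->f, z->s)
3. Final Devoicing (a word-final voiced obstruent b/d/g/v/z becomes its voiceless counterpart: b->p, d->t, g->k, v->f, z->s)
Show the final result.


Starting form: 'fugib'
Rule 1: Vowel Harmony: all vowels become 'u' (matching first vowel). 'fugib' -> 'fugub'
Rule 2: Consonant Assimilation: no voiced obstruent (b/d/g/v/z) stands immediately before a voiceless consonant (p/t/k/s/f). No change.
Rule 3: Final Devoicing: word-final voiced obstruent 'b' becomes voiceless 'p'. 'fugub' -> 'fugup'
Final form: 'fugup'

fugup


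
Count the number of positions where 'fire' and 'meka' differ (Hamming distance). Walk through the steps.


Alignment:
Position 1: 'f' vs 'm' = DIFFER
Position 2: 'i' vs 'e' = DIFFER
Position 3: 'r' vs 'k' = DIFFER
Position 4: 'e' vs 'a' = DIFFER
Total differences: 4

4


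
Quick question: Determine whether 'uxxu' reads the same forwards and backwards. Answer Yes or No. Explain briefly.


Forward: 'uxxu'
Reversed: 'uxxu'
They are identical.

Yes


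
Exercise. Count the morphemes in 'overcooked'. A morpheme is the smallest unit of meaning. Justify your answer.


Decomposition: over- (prefix) + cook (root) + -ed (suffix) = 3 morpheme(s)

3 morphemes


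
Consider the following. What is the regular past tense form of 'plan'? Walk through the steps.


Apply rule: Double final consonant and add -ed. 'plan' becomes 'planned'.

planned


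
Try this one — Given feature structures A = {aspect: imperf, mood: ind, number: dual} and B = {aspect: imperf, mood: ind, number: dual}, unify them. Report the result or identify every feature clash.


Compare features:
aspect: A=imperf vs B=imperf -> unified: imperf
mood: A=ind vs B=ind -> unified: ind
number: A=dual vs B=dual -> unified: dual
No clashes found.

Unified: {aspect: imperf, mood: ind, number: dual}


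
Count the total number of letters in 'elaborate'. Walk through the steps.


Spell out 'elaborate' and number each letter: e(1), l(2), a(3), b(4), o(5), r(6), a(7), t(8), e(9). Total: 9 letters.

9


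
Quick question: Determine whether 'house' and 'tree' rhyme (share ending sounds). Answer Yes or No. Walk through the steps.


Rime (stressed vowel + following sounds) of 'house': -ouse = /aʊs/
Rime of 'tree': -ee = /iː/
/aʊs/ and /iː/ are different ending sounds, so the words do not rhyme.

No


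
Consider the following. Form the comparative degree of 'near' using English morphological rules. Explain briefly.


Apply comparative formation (add -er): 'near' -> 'nearer'.

nearer


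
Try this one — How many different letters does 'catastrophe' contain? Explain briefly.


Unique letters in 'catastrophe': {a, c, e, h, o, p, r, s, t} = 9 distinct letters.

9


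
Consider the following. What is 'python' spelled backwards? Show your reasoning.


Reverse 'python' character by character: 'nohtyp'.

nohtyp


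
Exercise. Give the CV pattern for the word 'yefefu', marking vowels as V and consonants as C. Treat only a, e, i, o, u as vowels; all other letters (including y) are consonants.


Letter mapping: y = C, e = V, f = C, e = V, f = C, u = V.

CVCVCV


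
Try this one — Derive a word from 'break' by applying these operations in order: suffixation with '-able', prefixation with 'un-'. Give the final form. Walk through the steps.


Step 1: Add suffix '-able' to 'break' = 'breakable'
Step 2: Add prefix 'un-' to 'breakable' = 'unbreakable'

unbreakable


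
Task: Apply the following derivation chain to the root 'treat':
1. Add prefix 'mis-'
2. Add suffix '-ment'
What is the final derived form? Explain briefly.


Step 1: Add prefix 'mis-' to 'treat' = 'mistreat'
Step 2: Add suffix '-ment' to 'mistreat' = 'mistreatment'

mistreatment
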